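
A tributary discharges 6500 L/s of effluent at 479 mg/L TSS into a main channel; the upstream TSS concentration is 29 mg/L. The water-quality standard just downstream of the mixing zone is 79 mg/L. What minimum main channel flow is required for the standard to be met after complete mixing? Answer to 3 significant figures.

52000 L/s

Set C_mix = 79: (Q·29.00 + 6500·479.0) / (Q + 6500) = 79
→ Q = 6500·(479.0 − 79)/(79 − 29.00) = 52000 L/s.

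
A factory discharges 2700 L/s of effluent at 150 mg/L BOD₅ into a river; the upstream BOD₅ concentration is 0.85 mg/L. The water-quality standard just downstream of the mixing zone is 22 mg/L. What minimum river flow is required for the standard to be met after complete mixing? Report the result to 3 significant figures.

Set C_mix = 22: (Q·0.8500 + 2700·150.0) / (Q + 2700) = 22
→ Q = 2700·(150.0 − 22)/(22 − 0.8500) = 16340 L/s.

16300 L/s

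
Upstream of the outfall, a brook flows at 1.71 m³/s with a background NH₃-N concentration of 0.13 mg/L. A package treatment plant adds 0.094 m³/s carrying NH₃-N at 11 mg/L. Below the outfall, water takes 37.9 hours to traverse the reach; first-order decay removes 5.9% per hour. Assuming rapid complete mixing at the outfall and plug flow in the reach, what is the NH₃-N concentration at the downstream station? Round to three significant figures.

0.0695 mg/L

After mixing, C = (1.710·0.1300 + 0.09400·11.00) / 1.804 = 1.256/1.804 = 0.6964 mg/L.
5.9%/h lost → k = −ln(1 − 0.059) = 0.06081 h⁻¹.
Decay over the reach: 0.6964·exp(−kt) = 0.6964·0.09978 = 0.06949 mg/L.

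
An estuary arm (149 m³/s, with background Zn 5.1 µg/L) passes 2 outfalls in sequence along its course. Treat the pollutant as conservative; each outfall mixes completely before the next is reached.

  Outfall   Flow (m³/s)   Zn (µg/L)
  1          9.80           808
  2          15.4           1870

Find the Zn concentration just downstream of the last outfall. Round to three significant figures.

Below outfall 1: Q → 158.8 m³/s, C = (149.0·5.100 + 9.800·808.0)/158.8 = 54.65 µg/L.
Below outfall 2: Q → 174.2 m³/s, C = (158.8·54.65 + 15.40·1870)/174.2 = 215.1 µg/L.

215 µg/L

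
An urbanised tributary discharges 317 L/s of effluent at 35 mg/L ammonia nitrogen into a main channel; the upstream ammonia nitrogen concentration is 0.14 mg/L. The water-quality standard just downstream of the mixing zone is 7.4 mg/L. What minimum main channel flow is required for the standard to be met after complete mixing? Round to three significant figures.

Set C_mix = 7.4: (Q·0.1400 + 317.0·35.00) / (Q + 317.0) = 7.4
→ Q = 317.0·(35.00 − 7.4)/(7.4 − 0.1400) = 1205 L/s.

1210 L/s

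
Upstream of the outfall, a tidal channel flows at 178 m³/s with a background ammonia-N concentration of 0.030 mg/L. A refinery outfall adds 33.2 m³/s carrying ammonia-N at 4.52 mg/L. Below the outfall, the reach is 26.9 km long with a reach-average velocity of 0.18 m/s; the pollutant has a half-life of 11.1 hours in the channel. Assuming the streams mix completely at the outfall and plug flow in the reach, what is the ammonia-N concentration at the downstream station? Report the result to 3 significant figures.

0.0551 mg/L

Flow-weighted average: C = (178.0·0.03000 + 33.20·4.520) / 211.2 = 155.4/211.2 = 0.7358 mg/L.
Travel time t = 26.9·1000 / 0.18 = 149400 s = 41.51 h.
Half-life 11.1 h → k = ln 2 / 11.1 = 0.06245 h⁻¹ = 1.499 d⁻¹.
First-order decay: C = 0.7358·exp(−k·t) = 0.7358·0.07485 = 0.05508 mg/L.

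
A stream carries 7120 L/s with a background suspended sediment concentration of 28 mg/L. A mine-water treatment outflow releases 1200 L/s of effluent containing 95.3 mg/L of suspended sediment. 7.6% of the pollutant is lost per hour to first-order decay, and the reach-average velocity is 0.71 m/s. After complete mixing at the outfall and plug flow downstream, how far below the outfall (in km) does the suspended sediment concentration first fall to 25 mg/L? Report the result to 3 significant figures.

13.3 km

Mixed concentration C = ΣQC/ΣQ = (7120·28.00 + 1200·95.30) / 8320 = 313700/8320 = 37.71 mg/L.
7.6%/h lost → k = −ln(1 − 0.076) = 0.07904 h⁻¹.
Set 37.71·exp(−k·t) = 25 → t = ln(37.71/25)/k = 18720 s = 5.199 h.
Distance = v·t = 0.71·18720 = 13290 m = 13.29 km.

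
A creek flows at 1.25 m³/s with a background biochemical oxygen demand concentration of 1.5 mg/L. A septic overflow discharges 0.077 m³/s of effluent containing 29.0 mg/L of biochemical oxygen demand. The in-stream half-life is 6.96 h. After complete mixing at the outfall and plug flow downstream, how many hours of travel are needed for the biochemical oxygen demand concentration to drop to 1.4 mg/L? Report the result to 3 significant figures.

Flow-weighted average: C = (1.250·1.500 + 0.07700·29.00) / 1.327 = 4.108/1.327 = 3.096 mg/L.
Half-life 6.96 h → k = ln 2 / 6.96 = 0.09959 h⁻¹ = 2.390 d⁻¹.
3.096·exp(−k·t) = 1.4 → t = ln(3.096/1.4)/k = 28690 s = 7.968 h.

7.97 h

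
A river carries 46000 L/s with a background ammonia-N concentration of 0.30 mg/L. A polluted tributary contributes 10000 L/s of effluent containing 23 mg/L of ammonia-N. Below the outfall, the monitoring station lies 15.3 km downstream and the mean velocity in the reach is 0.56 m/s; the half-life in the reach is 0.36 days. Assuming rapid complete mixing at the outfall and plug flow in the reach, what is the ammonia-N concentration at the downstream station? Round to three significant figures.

Mixed concentration C = ΣQC/ΣQ = (46000·0.3000 + 10000·23.00) / 56000 = 243800/56000 = 4.354 mg/L.
Travel time t = 15.3·1000 / 0.56 = 27320 s = 7.589 h.
Half-life 0.36 d → k = ln 2 / 0.36 = 1.925 d⁻¹.
Applying C = C₀e^(−kt): 4.354 × 0.5440 = 2.368 mg/L.

2.37 mg/L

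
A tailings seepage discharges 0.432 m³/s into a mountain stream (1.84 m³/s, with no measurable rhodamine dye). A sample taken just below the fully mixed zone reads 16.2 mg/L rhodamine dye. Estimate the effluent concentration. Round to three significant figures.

Mass balance: 1.840·0 + 0.4320·Cₑ = 2.272·16.20
→ Cₑ = (2.272·16.20 − 1.840·0) / 0.4320 = 85.20 mg/L.

85.2 mg/L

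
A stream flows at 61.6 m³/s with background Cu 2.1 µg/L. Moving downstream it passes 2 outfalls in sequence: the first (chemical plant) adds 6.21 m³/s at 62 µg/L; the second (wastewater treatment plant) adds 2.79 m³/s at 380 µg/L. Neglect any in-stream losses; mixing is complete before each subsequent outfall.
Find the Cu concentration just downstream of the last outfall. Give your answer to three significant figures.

22.3 µg/L

Below outfall 1: Q → 67.81 m³/s, C = (61.60·2.100 + 6.210·62.00)/67.81 = 7.586 µg/L.
Below outfall 2: Q → 70.60 m³/s, C = (67.81·7.586 + 2.790·380.0)/70.60 = 22.30 µg/L.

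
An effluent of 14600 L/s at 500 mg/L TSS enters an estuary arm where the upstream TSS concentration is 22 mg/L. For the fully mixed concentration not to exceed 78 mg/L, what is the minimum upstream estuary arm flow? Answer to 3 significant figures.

110000 L/s

Set C_mix = 78: (Q·22.00 + 14600·500.0) / (Q + 14600) = 78
→ Q = 14600·(500.0 − 78)/(78 − 22.00) = 110000 L/s.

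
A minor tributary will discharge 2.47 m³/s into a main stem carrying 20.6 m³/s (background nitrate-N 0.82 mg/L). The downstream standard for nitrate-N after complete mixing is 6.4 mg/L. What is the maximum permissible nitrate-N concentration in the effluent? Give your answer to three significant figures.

At the limit, (Qr·Cr + Qe·Cₑ)/(Qr + Qe) = 6.4:
Cₑ = (23.07·6.4 − 20.60·0.8200) / 2.470 = 52.94 mg/L.

52.9 mg/L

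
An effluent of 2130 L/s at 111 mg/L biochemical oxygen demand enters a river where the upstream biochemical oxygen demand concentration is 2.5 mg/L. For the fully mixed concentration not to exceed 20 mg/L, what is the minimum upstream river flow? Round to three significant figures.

Set C_mix = 20: (Q·2.500 + 2130·111.0) / (Q + 2130) = 20
→ Q = 2130·(111.0 − 20)/(20 − 2.500) = 11080 L/s.

11100 L/s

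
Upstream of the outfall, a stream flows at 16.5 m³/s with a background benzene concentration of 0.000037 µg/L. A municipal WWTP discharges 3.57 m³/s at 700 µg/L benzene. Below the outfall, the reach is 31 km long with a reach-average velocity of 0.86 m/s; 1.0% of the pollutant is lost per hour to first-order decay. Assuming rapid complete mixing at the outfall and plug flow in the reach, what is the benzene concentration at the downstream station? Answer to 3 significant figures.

113 µg/L

Mass balance: C = (16.50·0.00003700 + 3.570·700.0) / 20.07 = 2499/20.07 = 124.5 µg/L.
Travel time t = 31·1000 / 0.86 = 36050 s = 10.01 h.
1.0%/h lost → k = −ln(1 − 0.01) = 0.01005 h⁻¹.
First-order decay: C = 124.5·exp(−k·t) = 124.5·0.9043 = 112.6 µg/L.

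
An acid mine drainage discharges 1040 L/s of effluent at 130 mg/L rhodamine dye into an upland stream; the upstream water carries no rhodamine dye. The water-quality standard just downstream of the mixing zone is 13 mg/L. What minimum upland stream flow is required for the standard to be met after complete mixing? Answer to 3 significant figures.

Set C_mix = 13: (Q·0 + 1040·130.0) / (Q + 1040) = 13
→ Q = 1040·(130.0 − 13)/(13 − 0) = 9360 L/s.

9360 L/s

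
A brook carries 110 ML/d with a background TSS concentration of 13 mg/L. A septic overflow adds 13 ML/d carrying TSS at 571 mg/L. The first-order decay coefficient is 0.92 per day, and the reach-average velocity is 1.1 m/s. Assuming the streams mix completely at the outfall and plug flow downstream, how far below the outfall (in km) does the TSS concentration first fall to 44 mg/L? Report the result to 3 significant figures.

Mass balance: C = (110.0·13.00 + 13.00·571.0) / 123.0 = 8853/123.0 = 71.98 mg/L.
Set 71.98·exp(−k·t) = 44 → t = ln(71.98/44)/k = 46220 s = 12.84 h.
Distance = v·t = 1.1·46220 = 50840 m = 50.84 km.

50.8 km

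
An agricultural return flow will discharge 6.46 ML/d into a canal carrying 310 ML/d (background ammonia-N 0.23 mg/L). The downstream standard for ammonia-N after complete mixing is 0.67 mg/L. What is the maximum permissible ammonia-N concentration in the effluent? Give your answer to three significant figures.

At the limit, (Qr·Cr + Qe·Cₑ)/(Qr + Qe) = 0.67:
Cₑ = (316.5·0.67 − 310.0·0.2300) / 6.460 = 21.78 mg/L.

21.8 mg/L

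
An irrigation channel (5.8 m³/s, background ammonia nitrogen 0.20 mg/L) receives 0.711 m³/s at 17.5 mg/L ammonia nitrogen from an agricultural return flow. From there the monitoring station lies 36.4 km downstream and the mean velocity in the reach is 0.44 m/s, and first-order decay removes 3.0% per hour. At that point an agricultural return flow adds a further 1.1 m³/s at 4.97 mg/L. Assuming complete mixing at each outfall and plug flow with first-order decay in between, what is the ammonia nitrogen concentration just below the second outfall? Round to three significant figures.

Mixed concentration C = ΣQC/ΣQ = (5.800·0.2000 + 0.7110·17.50) / 6.511 = 13.60/6.511 = 2.089 mg/L; combined flow 6.511 m³/s.
Travel time t = 36.4·1000 / 0.44 = 82730 s = 22.98 h.
3.0%/h lost → k = −ln(1 − 0.03) = 0.03046 h⁻¹.
Decay over the reach: 2.089·exp(−kt) = 2.089·0.4966 = 1.038 mg/L.
Second outfall: C = (6.511·1.038 + 1.100·4.970)/7.611 = 1.606 mg/L.

1.61 mg/L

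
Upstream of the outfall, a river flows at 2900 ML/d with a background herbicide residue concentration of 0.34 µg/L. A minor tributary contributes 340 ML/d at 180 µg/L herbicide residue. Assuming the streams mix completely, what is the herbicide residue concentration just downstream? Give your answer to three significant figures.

19.2 µg/L

Mixed concentration C = ΣQC/ΣQ = (2900·0.3400 + 340.0·180.0) / 3240 = 62190/3240 = 19.19 µg/L.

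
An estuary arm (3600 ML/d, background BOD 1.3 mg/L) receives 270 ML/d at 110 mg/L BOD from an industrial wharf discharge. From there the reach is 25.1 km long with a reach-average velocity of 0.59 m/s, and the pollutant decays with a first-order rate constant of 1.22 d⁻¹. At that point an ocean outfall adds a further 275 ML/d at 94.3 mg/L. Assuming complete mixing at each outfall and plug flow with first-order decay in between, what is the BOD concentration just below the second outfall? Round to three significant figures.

10.8 mg/L

Flow-weighted average: C = (3600·1.300 + 270.0·110.0) / 3870 = 34380/3870 = 8.884 mg/L; combined flow 3870 ML/d.
Travel time t = 25.1·1000 / 0.59 = 42540 s = 11.82 h.
Applying C = C₀e^(−kt): 8.884 × 0.5484 = 4.872 mg/L.
Second outfall: C = (3870·4.872 + 275.0·94.30)/4145 = 10.81 mg/L.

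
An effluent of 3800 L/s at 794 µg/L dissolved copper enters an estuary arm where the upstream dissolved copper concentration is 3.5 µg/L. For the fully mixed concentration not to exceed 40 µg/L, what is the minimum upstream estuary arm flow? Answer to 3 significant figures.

78500 L/s

Set C_mix = 40: (Q·3.500 + 3800·794.0) / (Q + 3800) = 40
→ Q = 3800·(794.0 − 40)/(40 − 3.500) = 78500 L/s.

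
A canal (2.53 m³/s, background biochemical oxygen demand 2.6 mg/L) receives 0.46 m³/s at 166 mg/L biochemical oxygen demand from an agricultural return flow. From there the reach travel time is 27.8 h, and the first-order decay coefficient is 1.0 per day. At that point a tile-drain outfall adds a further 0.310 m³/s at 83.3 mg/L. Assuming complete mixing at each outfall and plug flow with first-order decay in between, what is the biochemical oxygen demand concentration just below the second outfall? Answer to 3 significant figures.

15.7 mg/L

Mass balance: C = (2.530·2.600 + 0.4600·166.0) / 2.990 = 82.94/2.990 = 27.74 mg/L; combined flow 2.990 m³/s.
Decay over the reach: 27.74·exp(−kt) = 27.74·0.3140 = 8.710 mg/L.
Second outfall: C = (2.990·8.710 + 0.3100·83.30)/3.300 = 15.72 mg/L.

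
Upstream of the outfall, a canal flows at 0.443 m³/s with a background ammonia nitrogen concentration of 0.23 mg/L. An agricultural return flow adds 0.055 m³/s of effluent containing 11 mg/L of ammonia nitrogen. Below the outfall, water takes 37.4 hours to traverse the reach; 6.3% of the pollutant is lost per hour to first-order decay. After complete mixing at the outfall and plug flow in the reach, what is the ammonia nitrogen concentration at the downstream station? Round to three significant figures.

0.125 mg/L

After mixing, C = (0.4430·0.2300 + 0.05500·11.00) / 0.4980 = 0.7069/0.4980 = 1.419 mg/L.
6.3%/h lost → k = −ln(1 − 0.063) = 0.06507 h⁻¹.
Decay over the reach: 1.419·exp(−kt) = 1.419·0.08771 = 0.1245 mg/L.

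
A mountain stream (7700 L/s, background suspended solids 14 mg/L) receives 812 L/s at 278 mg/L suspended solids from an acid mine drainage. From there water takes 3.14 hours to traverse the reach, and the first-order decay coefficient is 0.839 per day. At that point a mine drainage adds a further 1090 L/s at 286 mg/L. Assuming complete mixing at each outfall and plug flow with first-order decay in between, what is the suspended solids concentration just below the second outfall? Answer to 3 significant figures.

After mixing, C = (7700·14.00 + 812.0·278.0) / 8512 = 333500/8512 = 39.18 mg/L; combined flow 8512 L/s.
Applying C = C₀e^(−kt): 39.18 × 0.8960 = 35.11 mg/L.
Second outfall: C = (8512·35.11 + 1090·286.0)/9602 = 63.59 mg/L.

63.6 mg/L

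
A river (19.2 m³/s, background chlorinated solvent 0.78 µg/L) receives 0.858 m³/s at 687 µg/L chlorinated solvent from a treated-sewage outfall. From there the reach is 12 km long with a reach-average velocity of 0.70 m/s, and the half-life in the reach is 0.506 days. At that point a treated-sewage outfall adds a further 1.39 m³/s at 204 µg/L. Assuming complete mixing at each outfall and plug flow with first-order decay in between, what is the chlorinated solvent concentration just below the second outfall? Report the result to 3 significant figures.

34.7 µg/L

Flow-weighted average: C = (19.20·0.7800 + 0.8580·687.0) / 20.06 = 604.4/20.06 = 30.13 µg/L; combined flow 20.06 m³/s.
Travel time t = 12·1000 / 0.70 = 17140 s = 4.762 h.
Half-life 0.506 d → k = ln 2 / 0.506 = 1.370 d⁻¹.
Decay over the reach: 30.13·exp(−kt) = 30.13·0.7620 = 22.96 µg/L.
At the second outfall, C = (20.06·22.96 + 1.390·204.0) / (20.06 + 1.390) = 34.69 µg/L.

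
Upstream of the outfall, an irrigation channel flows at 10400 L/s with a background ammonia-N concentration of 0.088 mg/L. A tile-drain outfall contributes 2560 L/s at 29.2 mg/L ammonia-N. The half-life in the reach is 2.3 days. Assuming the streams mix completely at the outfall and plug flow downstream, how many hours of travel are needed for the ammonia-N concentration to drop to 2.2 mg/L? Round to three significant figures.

77.7 h

Mixed concentration C = ΣQC/ΣQ = (10400·0.08800 + 2560·29.20) / 12960 = 75670/12960 = 5.839 mg/L.
Half-life 2.3 d → k = ln 2 / 2.3 = 0.3014 d⁻¹.
5.839·exp(−k·t) = 2.2 → t = ln(5.839/2.2)/k = 279800 s = 77.73 h.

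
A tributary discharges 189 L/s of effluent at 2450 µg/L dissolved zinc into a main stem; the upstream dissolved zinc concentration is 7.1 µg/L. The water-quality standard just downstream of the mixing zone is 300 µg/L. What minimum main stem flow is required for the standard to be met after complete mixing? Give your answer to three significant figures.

Set C_mix = 300: (Q·7.100 + 189.0·2450) / (Q + 189.0) = 300
→ Q = 189.0·(2450 − 300)/(300 − 7.100) = 1387 L/s.

1390 L/s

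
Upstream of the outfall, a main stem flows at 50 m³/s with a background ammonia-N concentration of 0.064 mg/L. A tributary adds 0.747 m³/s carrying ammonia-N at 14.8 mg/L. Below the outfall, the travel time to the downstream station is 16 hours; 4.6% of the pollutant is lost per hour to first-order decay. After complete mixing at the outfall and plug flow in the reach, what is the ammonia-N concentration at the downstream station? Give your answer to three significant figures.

Mass balance: C = (50.00·0.06400 + 0.7470·14.80) / 50.75 = 14.26/50.75 = 0.2809 mg/L.
4.6%/h lost → k = −ln(1 − 0.046) = 0.04709 h⁻¹.
After decay, C = 0.2809 × e^(−kt) = 0.2809 × 0.4707 = 0.1322 mg/L.

0.132 mg/L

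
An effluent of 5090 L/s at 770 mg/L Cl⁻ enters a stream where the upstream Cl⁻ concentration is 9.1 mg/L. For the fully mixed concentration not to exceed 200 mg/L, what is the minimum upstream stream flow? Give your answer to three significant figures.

Set C_mix = 200: (Q·9.100 + 5090·770.0) / (Q + 5090) = 200
→ Q = 5090·(770.0 − 200)/(200 − 9.100) = 15200 L/s.

15200 L/s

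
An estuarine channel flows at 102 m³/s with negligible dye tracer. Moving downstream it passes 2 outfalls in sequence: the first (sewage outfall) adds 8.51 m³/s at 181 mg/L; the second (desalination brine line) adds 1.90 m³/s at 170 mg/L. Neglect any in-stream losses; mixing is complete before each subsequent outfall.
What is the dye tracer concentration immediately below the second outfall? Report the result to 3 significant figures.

16.6 mg/L

After outfall 1: Q = 102.0 + 8.510 = 110.5 m³/s; C = (102.0·0 + 8.510·181.0)/110.5 = 13.94 mg/L.
After outfall 2: Q = 110.5 + 1.900 = 112.4 m³/s; C = (110.5·13.94 + 1.900·170.0)/112.4 = 16.58 mg/L.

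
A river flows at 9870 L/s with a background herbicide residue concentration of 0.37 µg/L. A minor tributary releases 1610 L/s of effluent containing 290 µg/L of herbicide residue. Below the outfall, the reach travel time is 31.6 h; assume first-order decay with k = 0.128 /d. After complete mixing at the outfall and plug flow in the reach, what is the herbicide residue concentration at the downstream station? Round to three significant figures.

34.6 µg/L

Mixed concentration C = ΣQC/ΣQ = (9870·0.3700 + 1610·290.0) / 11480 = 470600/11480 = 40.99 µg/L.
After decay, C = 40.99 × e^(−kt) = 40.99 × 0.8449 = 34.63 µg/L.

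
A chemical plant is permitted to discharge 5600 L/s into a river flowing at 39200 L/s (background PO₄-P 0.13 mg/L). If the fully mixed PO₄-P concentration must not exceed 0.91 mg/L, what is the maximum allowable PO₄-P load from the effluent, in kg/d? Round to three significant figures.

Mass balance at the limit: 39200·0.1300 + 5600·Cₑ = 44800·0.91 → Cₑ = 6.370 mg/L.
5600 L/s = 5.600 m³/s. Load = 5.600 m³/s × 6.370 g/m³ × 86 400 s/d = 3082 kg/d.

3080 kg/d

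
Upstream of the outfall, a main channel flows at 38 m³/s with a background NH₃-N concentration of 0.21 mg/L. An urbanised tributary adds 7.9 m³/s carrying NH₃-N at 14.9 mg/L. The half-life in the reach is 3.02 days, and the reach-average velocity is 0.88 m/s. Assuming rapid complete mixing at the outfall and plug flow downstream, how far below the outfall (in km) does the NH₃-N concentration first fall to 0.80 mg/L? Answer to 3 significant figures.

After mixing, C = (38.00·0.2100 + 7.900·14.90) / 45.90 = 125.7/45.90 = 2.738 mg/L.
Half-life 3.02 d → k = ln 2 / 3.02 = 0.2295 d⁻¹.
Set 2.738·exp(−k·t) = 0.80 → t = ln(2.738/0.80)/k = 463200 s = 128.7 h.
Distance = v·t = 0.88·463200 = 407600 m = 407.6 km.

408 km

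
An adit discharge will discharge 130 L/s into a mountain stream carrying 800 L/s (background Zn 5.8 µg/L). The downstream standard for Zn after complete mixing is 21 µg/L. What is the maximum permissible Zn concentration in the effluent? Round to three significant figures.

115 µg/L

At the limit, (Qr·Cr + Qe·Cₑ)/(Qr + Qe) = 21:
Cₑ = (930.0·21 − 800.0·5.800) / 130.0 = 114.5 µg/L.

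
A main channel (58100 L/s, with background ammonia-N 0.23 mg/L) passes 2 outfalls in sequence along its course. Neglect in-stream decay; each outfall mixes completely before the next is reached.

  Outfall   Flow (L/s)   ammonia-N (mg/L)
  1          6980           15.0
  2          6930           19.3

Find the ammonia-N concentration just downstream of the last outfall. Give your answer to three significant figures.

3.50 mg/L

Outfall 1: combined Q = 65080 L/s; C = (58100·0.2300 + 6980·15.00)/65080 = 1.814 mg/L.
Outfall 2: combined Q = 72010 L/s; C = (65080·1.814 + 6930·19.30)/72010 = 3.497 mg/L.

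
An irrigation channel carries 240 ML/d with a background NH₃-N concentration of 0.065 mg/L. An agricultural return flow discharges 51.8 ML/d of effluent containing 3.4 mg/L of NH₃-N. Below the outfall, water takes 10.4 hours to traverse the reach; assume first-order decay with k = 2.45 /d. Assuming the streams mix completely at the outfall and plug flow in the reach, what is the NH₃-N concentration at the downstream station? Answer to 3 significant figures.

0.227 mg/L

After mixing, C = (240.0·0.06500 + 51.80·3.400) / 291.8 = 191.7/291.8 = 0.6570 mg/L.
Decay over the reach: 0.6570·exp(−kt) = 0.6570·0.3459 = 0.2273 mg/L.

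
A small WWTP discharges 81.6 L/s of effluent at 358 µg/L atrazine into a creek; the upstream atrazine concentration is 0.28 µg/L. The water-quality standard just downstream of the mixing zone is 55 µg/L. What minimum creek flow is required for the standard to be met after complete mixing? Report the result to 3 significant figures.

452 L/s

Set C_mix = 55: (Q·0.2800 + 81.60·358.0) / (Q + 81.60) = 55
→ Q = 81.60·(358.0 − 55)/(55 − 0.2800) = 451.8 L/s.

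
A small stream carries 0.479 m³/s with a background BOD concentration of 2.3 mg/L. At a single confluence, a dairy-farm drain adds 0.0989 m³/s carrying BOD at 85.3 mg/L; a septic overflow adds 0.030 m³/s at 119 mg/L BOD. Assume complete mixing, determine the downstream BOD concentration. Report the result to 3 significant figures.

Conservation of mass: C = (0.4790·2.300 + 0.09890·85.30 + 0.03000·119.0) / 0.6079 = 13.11/0.6079 = 21.56 mg/L.

21.6 mg/L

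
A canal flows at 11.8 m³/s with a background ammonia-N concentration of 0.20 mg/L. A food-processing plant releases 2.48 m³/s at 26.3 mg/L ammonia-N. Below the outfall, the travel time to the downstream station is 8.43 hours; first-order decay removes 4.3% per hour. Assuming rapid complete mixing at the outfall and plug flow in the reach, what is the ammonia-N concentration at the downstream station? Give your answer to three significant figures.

Mixed concentration C = ΣQC/ΣQ = (11.80·0.2000 + 2.480·26.30) / 14.28 = 67.58/14.28 = 4.733 mg/L.
4.3%/h lost → k = −ln(1 − 0.043) = 0.04395 h⁻¹.
After decay, C = 4.733 × e^(−kt) = 4.733 × 0.6904 = 3.267 mg/L.

3.27 mg/L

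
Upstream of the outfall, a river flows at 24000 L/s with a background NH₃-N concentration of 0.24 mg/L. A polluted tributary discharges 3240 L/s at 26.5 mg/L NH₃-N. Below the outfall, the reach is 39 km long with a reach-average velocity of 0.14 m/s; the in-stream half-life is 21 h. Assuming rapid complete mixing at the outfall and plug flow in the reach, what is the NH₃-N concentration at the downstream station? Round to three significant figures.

Flow-weighted average: C = (24000·0.2400 + 3240·26.50) / 27240 = 91620/27240 = 3.363 mg/L.
Travel time t = 39·1000 / 0.14 = 278600 s = 77.38 h.
Half-life 21 h → k = ln 2 / 21 = 0.03301 h⁻¹ = 0.7922 d⁻¹.
Decay over the reach: 3.363·exp(−kt) = 3.363·0.07776 = 0.2615 mg/L.

0.262 mg/L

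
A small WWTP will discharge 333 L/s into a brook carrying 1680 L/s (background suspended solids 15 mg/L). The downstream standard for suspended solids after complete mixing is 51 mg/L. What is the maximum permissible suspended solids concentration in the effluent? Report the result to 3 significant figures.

At the limit, (Qr·Cr + Qe·Cₑ)/(Qr + Qe) = 51:
Cₑ = (2013·51 − 1680·15.00) / 333.0 = 232.6 mg/L.

233 mg/L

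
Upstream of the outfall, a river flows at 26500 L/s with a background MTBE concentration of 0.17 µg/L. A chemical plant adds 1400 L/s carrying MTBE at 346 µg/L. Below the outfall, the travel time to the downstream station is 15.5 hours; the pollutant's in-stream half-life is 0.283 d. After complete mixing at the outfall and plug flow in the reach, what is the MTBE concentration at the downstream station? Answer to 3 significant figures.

3.60 µg/L

Mixed concentration C = ΣQC/ΣQ = (26500·0.1700 + 1400·346.0) / 27900 = 488900/27900 = 17.52 µg/L.
Half-life 0.283 d → k = ln 2 / 0.283 = 2.449 d⁻¹.
Applying C = C₀e^(−kt): 17.52 × 0.2056 = 3.603 µg/L.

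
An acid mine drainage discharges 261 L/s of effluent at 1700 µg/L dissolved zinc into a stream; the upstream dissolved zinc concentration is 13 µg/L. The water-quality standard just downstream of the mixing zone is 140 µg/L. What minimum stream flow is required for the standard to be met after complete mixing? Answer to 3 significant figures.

3210 L/s

Set C_mix = 140: (Q·13.00 + 261.0·1700) / (Q + 261.0) = 140
→ Q = 261.0·(1700 − 140)/(140 − 13.00) = 3206 L/s.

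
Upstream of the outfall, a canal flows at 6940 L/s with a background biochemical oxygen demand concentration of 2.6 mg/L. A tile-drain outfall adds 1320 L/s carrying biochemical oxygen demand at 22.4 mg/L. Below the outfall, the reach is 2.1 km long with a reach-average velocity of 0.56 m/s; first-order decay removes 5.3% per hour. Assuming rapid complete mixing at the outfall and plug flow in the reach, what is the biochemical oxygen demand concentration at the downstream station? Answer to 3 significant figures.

Mixed concentration C = ΣQC/ΣQ = (6940·2.600 + 1320·22.40) / 8260 = 47610/8260 = 5.764 mg/L.
Travel time t = 2.1·1000 / 0.56 = 3750 s = 1.042 h.
5.3%/h lost → k = −ln(1 − 0.053) = 0.05446 h⁻¹.
First-order decay: C = 5.764·exp(−k·t) = 5.764·0.9449 = 5.446 mg/L.

5.45 mg/L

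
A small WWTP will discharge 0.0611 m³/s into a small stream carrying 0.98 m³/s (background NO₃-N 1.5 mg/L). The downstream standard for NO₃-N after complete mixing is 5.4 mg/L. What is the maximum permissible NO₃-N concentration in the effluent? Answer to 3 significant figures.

At the limit, (Qr·Cr + Qe·Cₑ)/(Qr + Qe) = 5.4:
Cₑ = (1.041·5.4 − 0.9800·1.500) / 0.06110 = 67.95 mg/L.

68.0 mg/L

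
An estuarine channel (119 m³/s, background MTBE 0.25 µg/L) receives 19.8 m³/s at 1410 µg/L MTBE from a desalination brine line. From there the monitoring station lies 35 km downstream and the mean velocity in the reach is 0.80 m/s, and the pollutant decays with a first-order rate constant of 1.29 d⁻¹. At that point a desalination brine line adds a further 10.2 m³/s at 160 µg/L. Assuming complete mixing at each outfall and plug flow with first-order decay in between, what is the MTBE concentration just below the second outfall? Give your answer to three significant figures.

109 µg/L

Flow-weighted average: C = (119.0·0.2500 + 19.80·1410) / 138.8 = 27950/138.8 = 201.4 µg/L; combined flow 138.8 m³/s.
Travel time t = 35·1000 / 0.80 = 43750 s = 12.15 h.
First-order decay: C = 201.4·exp(−k·t) = 201.4·0.5204 = 104.8 µg/L.
Second outfall: C = (138.8·104.8 + 10.20·160.0)/149.0 = 108.6 µg/L.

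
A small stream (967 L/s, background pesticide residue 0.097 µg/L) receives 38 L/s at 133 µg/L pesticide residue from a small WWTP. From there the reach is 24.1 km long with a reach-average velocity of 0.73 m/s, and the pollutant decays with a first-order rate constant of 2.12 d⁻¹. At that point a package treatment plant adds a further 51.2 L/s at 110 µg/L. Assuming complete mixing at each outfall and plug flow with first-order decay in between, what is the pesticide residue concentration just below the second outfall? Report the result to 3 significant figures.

7.50 µg/L

After mixing, C = (967.0·0.09700 + 38.00·133.0) / 1005 = 5148/1005 = 5.122 µg/L; combined flow 1005 L/s.
Travel time t = 24.1·1000 / 0.73 = 33010 s = 9.170 h.
After decay, C = 5.122 × e^(−kt) = 5.122 × 0.4448 = 2.279 µg/L.
At the second outfall, C = (1005·2.279 + 51.20·110.0) / (1005 + 51.20) = 7.500 µg/L.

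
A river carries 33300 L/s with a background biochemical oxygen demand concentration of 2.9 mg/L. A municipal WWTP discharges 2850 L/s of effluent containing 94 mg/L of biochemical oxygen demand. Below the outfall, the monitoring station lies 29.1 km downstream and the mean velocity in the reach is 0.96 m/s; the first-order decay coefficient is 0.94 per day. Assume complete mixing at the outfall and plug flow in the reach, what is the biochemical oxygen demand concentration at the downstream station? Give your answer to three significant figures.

7.25 mg/L

Mixed concentration C = ΣQC/ΣQ = (33300·2.900 + 2850·94.00) / 36150 = 364500/36150 = 10.08 mg/L.
Travel time t = 29.1·1000 / 0.96 = 30310 s = 8.420 h.
First-order decay: C = 10.08·exp(−k·t) = 10.08·0.7191 = 7.250 mg/L.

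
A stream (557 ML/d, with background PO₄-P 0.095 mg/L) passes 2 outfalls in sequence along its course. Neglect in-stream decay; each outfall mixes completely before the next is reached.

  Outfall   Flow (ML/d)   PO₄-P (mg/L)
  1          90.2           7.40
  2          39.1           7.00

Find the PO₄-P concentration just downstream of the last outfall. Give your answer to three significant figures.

Outfall 1: combined Q = 647.2 ML/d; C = (557.0·0.09500 + 90.20·7.400)/647.2 = 1.113 mg/L.
Outfall 2: combined Q = 686.3 ML/d; C = (647.2·1.113 + 39.10·7.000)/686.3 = 1.448 mg/L.

1.45 mg/L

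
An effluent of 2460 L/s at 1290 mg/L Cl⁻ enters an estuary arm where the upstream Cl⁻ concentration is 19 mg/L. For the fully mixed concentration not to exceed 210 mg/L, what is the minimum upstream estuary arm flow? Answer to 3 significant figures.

13900 L/s

Set C_mix = 210: (Q·19.00 + 2460·1290) / (Q + 2460) = 210
→ Q = 2460·(1290 − 210)/(210 − 19.00) = 13910 L/s.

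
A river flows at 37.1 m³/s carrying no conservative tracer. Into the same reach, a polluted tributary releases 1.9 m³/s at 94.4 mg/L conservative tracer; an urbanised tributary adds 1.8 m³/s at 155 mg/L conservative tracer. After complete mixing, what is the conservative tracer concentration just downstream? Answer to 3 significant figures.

11.2 mg/L

After mixing, C = (37.10·0 + 1.900·94.40 + 1.800·155.0) / 40.80 = 458.4/40.80 = 11.23 mg/L.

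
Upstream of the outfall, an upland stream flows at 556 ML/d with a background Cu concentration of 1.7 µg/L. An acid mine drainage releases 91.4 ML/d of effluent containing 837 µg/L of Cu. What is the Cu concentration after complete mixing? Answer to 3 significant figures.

120 µg/L

Mass balance: C = (556.0·1.700 + 91.40·837.0) / 647.4 = 77450/647.4 = 119.6 µg/L.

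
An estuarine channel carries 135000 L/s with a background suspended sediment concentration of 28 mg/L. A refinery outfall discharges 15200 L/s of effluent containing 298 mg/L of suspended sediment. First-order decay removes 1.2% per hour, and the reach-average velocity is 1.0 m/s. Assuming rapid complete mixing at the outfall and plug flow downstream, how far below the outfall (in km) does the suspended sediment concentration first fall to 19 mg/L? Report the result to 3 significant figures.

319 km

Conservation of mass: C = (135000·28.00 + 15200·298.0) / 150200 = 8310000/150200 = 55.32 mg/L.
1.2%/h lost → k = −ln(1 − 0.012) = 0.01207 h⁻¹.
Set 55.32·exp(−k·t) = 19 → t = ln(55.32/19)/k = 318700 s = 88.53 h.
Distance = v·t = 1.0·318700 = 318700 m = 318.7 km.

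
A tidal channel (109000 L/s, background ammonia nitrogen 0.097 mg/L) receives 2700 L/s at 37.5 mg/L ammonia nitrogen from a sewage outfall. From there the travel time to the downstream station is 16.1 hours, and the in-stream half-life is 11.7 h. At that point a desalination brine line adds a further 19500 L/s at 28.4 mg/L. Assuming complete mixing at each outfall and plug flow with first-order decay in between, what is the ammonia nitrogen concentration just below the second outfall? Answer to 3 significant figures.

After mixing, C = (109000·0.09700 + 2700·37.50) / 111700 = 111800/111700 = 1.001 mg/L; combined flow 111700 L/s.
Half-life 11.7 h → k = ln 2 / 11.7 = 0.05924 h⁻¹ = 1.422 d⁻¹.
Decay over the reach: 1.001·exp(−kt) = 1.001·0.3853 = 0.3857 mg/L.
Second outfall: C = (111700·0.3857 + 19500·28.40)/131200 = 4.549 mg/L.

4.55 mg/L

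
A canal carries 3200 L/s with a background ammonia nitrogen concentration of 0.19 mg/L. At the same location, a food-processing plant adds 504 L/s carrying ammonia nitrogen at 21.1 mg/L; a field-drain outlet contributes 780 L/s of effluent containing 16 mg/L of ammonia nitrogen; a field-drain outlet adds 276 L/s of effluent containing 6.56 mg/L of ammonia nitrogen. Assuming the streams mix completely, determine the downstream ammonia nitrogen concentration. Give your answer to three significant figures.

Flow-weighted average: C = (3200·0.1900 + 504.0·21.10 + 780.0·16.00 + 276.0·6.560) / 4760 = 25530/4760 = 5.364 mg/L.

5.36 mg/L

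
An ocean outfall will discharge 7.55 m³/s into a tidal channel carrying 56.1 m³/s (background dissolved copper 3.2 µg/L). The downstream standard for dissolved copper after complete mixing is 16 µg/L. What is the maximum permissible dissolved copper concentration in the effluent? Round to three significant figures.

At the limit, (Qr·Cr + Qe·Cₑ)/(Qr + Qe) = 16:
Cₑ = (63.65·16 − 56.10·3.200) / 7.550 = 111.1 µg/L.

111 µg/L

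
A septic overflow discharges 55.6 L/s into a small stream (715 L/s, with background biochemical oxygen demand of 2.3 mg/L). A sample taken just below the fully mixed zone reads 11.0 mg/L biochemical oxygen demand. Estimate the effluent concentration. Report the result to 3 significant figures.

Mass balance: 715.0·2.300 + 55.60·Cₑ = 770.6·11.00
→ Cₑ = (770.6·11.00 − 715.0·2.300) / 55.60 = 122.9 mg/L.

123 mg/L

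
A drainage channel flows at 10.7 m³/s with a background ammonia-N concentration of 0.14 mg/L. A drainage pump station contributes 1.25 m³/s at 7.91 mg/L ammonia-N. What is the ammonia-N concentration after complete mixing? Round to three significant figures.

Flow-weighted average: C = (10.70·0.1400 + 1.250·7.910) / 11.95 = 11.39/11.95 = 0.9528 mg/L.

0.953 mg/L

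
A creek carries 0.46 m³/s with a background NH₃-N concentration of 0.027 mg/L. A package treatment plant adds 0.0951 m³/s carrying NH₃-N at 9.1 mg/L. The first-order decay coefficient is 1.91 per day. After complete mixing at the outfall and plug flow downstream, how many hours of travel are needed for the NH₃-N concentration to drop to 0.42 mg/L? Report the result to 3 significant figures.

16.7 h

Conservation of mass: C = (0.4600·0.02700 + 0.09510·9.100) / 0.5551 = 0.8778/0.5551 = 1.581 mg/L.
1.581·exp(−k·t) = 0.42 → t = ln(1.581/0.42)/k = 59970 s = 16.66 h.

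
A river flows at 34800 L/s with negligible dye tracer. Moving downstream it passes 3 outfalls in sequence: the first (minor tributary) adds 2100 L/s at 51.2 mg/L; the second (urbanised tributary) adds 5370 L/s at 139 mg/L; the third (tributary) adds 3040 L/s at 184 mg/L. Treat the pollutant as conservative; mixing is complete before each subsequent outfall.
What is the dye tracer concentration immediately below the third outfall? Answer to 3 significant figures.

Below outfall 1: Q → 36900 L/s, C = (34800·0 + 2100·51.20)/36900 = 2.914 mg/L.
Below outfall 2: Q → 42270 L/s, C = (36900·2.914 + 5370·139.0)/42270 = 20.20 mg/L.
Below outfall 3: Q → 45310 L/s, C = (42270·20.20 + 3040·184.0)/45310 = 31.19 mg/L.

31.2 mg/L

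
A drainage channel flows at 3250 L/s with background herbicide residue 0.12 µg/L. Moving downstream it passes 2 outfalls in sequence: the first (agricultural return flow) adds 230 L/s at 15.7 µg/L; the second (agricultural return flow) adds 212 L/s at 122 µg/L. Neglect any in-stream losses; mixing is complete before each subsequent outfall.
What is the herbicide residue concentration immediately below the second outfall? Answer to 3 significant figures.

8.09 µg/L

After outfall 1: Q = 3250 + 230.0 = 3480 L/s; C = (3250·0.1200 + 230.0·15.70)/3480 = 1.150 µg/L.
After outfall 2: Q = 3480 + 212.0 = 3692 L/s; C = (3480·1.150 + 212.0·122.0)/3692 = 8.089 µg/L.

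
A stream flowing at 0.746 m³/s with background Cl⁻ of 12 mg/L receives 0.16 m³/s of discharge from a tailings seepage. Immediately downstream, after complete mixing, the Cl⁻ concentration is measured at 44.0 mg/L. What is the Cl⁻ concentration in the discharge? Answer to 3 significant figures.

Mass balance: 0.7460·12.00 + 0.1600·Cₑ = 0.9060·44.00
→ Cₑ = (0.9060·44.00 − 0.7460·12.00) / 0.1600 = 193.2 mg/L.

193 mg/L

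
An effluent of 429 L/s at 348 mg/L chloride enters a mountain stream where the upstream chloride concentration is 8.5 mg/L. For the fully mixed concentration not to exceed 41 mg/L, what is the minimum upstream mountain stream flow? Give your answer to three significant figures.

4050 L/s

Set C_mix = 41: (Q·8.500 + 429.0·348.0) / (Q + 429.0) = 41
→ Q = 429.0·(348.0 − 41)/(41 − 8.500) = 4052 L/s.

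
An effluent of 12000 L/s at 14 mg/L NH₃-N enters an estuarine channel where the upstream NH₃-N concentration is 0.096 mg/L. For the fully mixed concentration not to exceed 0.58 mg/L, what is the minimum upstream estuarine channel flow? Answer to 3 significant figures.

Set C_mix = 0.58: (Q·0.09600 + 12000·14.00) / (Q + 12000) = 0.58
→ Q = 12000·(14.00 − 0.58)/(0.58 − 0.09600) = 332700 L/s.

333000 L/s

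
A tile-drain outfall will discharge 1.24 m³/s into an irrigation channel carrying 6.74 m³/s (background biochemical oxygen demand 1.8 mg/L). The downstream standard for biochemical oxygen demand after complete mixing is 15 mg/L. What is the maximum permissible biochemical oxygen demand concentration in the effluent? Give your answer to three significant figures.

At the limit, (Qr·Cr + Qe·Cₑ)/(Qr + Qe) = 15:
Cₑ = (7.980·15 − 6.740·1.800) / 1.240 = 86.75 mg/L.

86.7 mg/L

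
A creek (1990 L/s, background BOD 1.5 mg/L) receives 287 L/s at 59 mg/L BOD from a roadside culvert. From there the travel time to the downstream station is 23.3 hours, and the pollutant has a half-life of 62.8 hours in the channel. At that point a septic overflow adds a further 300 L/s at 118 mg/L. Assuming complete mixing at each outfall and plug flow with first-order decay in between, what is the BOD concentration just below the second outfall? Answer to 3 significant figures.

19.7 mg/L

Mixed concentration C = ΣQC/ΣQ = (1990·1.500 + 287.0·59.00) / 2277 = 19920/2277 = 8.747 mg/L; combined flow 2277 L/s.
Half-life 62.8 h → k = ln 2 / 62.8 = 0.01104 h⁻¹ = 0.2649 d⁻¹.
First-order decay: C = 8.747·exp(−k·t) = 8.747·0.7732 = 6.764 mg/L.
At the second outfall, C = (2277·6.764 + 300.0·118.0) / (2277 + 300.0) = 19.71 mg/L.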